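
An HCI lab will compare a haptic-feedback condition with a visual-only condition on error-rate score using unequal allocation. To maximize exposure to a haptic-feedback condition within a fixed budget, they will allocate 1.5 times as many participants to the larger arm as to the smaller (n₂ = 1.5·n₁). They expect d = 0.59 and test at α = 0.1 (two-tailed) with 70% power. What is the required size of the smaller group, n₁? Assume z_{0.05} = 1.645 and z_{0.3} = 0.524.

n₁ = 23

With allocation ratio k = n₂/n₁ = 1.5, Var(x̄₁−x̄₂) = σ²(1/n₁ + 1/(k·n₁)) = σ²·(k+1)/(k·n₁).
So n₁ = (1 + 1/k)·((z_{α/2} + z_β)/d)² = 1.667 × (2.169/0.59)².
n₁ = 1.667 × 13.51 = 22.5.
Round up: n₁ = 23, giving n₂ = ⌈1.5 × 23⌉ = ⌈34.5⌉ = 35.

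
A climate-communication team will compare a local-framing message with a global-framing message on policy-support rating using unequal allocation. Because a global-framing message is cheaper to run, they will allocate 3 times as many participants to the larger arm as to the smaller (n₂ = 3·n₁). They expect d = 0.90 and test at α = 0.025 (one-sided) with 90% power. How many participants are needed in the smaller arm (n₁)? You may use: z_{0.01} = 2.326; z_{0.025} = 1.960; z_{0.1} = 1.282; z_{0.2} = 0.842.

With allocation ratio k = n₂/n₁ = 3, Var(x̄₁−x̄₂) = σ²(1/n₁ + 1/(k·n₁)) = σ²·(k+1)/(k·n₁).
So n₁ = (1 + 1/k)·((z_{α} + z_β)/d)² = 1.333 × (3.242/0.90)².
n₁ = 1.333 × 12.98 = 17.3.
Round up: n₁ = 18, giving n₂ = 3 × 18 = 54.

n₁ = 18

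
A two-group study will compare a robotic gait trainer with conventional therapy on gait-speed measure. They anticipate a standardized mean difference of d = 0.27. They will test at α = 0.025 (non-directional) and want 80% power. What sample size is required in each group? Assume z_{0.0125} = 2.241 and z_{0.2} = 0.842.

n = 261 per group

For two independent groups with equal n: n = 2·((z_{α/2} + z_β) / d)².
z_{α/2} + z_β = 2.241 + 0.842 = 3.083.
n = 2 × (3.083 / 0.27)² = 2 × 11.419² = 2 × 130.38 = 260.8.
Round up to the next whole participant.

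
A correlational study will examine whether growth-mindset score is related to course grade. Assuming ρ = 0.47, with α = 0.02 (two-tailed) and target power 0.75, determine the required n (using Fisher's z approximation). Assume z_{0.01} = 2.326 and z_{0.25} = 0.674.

n = 38

Fisher's z: C = ½·ln((1+r)/(1−r)) = ½·ln(2.7736) = 0.5101.
n = ((z_{α/2} + z_β)/C)² + 3.
(2.326 + 0.674) / 0.5101 = 3.000 / 0.5101 = 5.881.
n = 5.881² + 3 = 34.59 + 3 = 37.6.
Round up.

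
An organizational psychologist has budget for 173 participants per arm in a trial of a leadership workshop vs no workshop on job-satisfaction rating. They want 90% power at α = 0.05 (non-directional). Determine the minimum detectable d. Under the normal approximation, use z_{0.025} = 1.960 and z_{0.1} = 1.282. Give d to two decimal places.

For two independent groups of n = 173 each: d_min = (z_{α/2} + z_β)·√(2/n).
z-sum = 1.960 + 1.282 = 3.242.
d_min = 3.242 × √(2/173) = 3.242 × 0.1075 = 0.349.

d_min ≈ 0.35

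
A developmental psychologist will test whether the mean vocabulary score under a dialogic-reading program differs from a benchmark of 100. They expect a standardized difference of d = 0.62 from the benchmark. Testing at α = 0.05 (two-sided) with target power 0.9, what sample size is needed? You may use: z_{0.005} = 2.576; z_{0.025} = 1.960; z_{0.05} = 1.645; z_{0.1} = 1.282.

n = 28

For a one-sample test: n = ((z_{α/2} + z_β) / d)².
z_{α/2} + z_β = 1.960 + 1.282 = 3.242.
n = (3.242 / 0.62)² = 5.229² = 27.34.
Round up.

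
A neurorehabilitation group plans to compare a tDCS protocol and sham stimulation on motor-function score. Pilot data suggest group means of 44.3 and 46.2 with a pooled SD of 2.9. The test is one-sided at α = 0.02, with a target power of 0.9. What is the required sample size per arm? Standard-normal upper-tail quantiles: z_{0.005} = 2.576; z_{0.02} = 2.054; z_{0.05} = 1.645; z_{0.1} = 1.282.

Cohen's d = |M₁ − M₂| / SD_pooled = |44.3 − 46.2| / 2.9 = 1.9 / 2.9 = 0.655.
For two independent groups with equal n: n = 2·((z_{α} + z_β) / d)².
z_{α} + z_β = 2.054 + 1.282 = 3.336.
n = 2 × (3.336 / 0.655)² = 2 × 5.093² = 2 × 25.94 = 51.9.
Round up to the next whole participant.

n = 52 per group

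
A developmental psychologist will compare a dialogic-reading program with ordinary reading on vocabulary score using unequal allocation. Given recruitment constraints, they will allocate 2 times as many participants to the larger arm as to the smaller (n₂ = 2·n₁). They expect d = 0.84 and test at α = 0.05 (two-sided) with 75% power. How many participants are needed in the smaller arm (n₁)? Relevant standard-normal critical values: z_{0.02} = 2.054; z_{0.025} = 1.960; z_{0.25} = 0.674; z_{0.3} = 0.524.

n₁ = 15

With allocation ratio k = n₂/n₁ = 2, Var(x̄₁−x̄₂) = σ²(1/n₁ + 1/(k·n₁)) = σ²·(k+1)/(k·n₁).
So n₁ = (1 + 1/k)·((z_{α/2} + z_β)/d)² = 1.500 × (2.634/0.84)².
n₁ = 1.500 × 9.83 = 14.7.
Round up: n₁ = 15, giving n₂ = 2 × 15 = 30.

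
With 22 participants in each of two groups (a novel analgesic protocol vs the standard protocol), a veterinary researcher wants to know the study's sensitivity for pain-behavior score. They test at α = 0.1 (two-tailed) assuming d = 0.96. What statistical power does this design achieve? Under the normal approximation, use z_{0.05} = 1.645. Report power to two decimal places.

For two equal groups, power = Φ(d·√(n/2) − z_{α/2}).
d·√(n/2) = 0.96 × √(22/2) = 0.96 × 3.317 = 3.184.
z_β = 3.184 − 1.645 = 1.539.
Power = Φ(1.539) = 0.938.

power ≈ 0.94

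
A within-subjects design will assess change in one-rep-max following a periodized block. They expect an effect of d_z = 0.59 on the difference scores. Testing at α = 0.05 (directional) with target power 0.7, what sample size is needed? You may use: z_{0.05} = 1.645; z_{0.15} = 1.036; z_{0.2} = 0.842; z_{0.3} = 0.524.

n = 14 pairs

For a paired (one-sample on differences) test: n = ((z_{α} + z_β) / d)².
z_{α} + z_β = 1.645 + 0.524 = 2.169.
n = (2.169 / 0.59)² = 3.676² = 13.51.
Round up.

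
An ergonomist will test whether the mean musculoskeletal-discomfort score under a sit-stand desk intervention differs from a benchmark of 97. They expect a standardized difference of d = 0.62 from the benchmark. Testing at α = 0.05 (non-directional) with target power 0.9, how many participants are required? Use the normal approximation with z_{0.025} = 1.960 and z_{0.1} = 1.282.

For a one-sample test: n = ((z_{α/2} + z_β) / d)².
z_{α/2} + z_β = 1.960 + 1.282 = 3.242.
n = (3.242 / 0.62)² = 5.229² = 27.34.
Round up.

n = 28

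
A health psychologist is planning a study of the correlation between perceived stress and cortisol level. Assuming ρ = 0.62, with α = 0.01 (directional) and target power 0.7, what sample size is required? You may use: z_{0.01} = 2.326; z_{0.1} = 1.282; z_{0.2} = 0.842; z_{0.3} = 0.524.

n = 19

Fisher's z: C = ½·ln((1+r)/(1−r)) = ½·ln(4.2632) = 0.7250.
n = ((z_{α} + z_β)/C)² + 3.
(2.326 + 0.524) / 0.7250 = 2.850 / 0.7250 = 3.931.
n = 3.931² + 3 = 15.45 + 3 = 18.5.
Round up.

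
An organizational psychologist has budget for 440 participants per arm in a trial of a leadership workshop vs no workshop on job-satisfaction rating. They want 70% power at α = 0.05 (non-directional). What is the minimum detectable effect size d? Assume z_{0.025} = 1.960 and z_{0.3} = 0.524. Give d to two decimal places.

For two independent groups of n = 440 each: d_min = (z_{α/2} + z_β)·√(2/n).
z-sum = 1.960 + 0.524 = 2.484.
d_min = 2.484 × √(2/440) = 2.484 × 0.0674 = 0.167.

d_min ≈ 0.17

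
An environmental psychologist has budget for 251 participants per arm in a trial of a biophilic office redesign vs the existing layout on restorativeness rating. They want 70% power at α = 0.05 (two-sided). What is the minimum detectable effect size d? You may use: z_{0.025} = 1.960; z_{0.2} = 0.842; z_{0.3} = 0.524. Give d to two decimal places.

d_min ≈ 0.22

For two independent groups of n = 251 each: d_min = (z_{α/2} + z_β)·√(2/n).
z-sum = 1.960 + 0.524 = 2.484.
d_min = 2.484 × √(2/251) = 2.484 × 0.0893 = 0.222.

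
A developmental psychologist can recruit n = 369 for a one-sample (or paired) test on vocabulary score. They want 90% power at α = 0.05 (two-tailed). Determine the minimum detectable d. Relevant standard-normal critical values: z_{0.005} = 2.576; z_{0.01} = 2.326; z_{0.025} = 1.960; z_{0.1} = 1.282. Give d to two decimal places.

For a single sample (or paired design) of n = 369: d_min = (z_{α/2} + z_β)/√n.
z-sum = 1.960 + 1.282 = 3.242.
d_min = 3.242 / √369 = 3.242 / 19.209 = 0.169.

d_min ≈ 0.17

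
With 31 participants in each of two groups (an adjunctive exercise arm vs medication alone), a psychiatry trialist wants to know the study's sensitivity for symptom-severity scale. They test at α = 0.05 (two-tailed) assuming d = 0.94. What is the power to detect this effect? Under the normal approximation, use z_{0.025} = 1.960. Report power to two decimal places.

For two equal groups, power = Φ(d·√(n/2) − z_{α/2}).
d·√(n/2) = 0.94 × √(31/2) = 0.94 × 3.937 = 3.701.
z_β = 3.701 − 1.960 = 1.741.
Power = Φ(1.741) = 0.959.

power ≈ 0.96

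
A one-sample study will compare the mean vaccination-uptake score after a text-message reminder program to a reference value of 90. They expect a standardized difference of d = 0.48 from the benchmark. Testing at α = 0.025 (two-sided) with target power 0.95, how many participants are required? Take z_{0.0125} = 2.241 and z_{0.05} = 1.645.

For a one-sample test: n = ((z_{α/2} + z_β) / d)².
z_{α/2} + z_β = 2.241 + 1.645 = 3.886.
n = (3.886 / 0.48)² = 8.096² = 65.54.
Round up.

n = 66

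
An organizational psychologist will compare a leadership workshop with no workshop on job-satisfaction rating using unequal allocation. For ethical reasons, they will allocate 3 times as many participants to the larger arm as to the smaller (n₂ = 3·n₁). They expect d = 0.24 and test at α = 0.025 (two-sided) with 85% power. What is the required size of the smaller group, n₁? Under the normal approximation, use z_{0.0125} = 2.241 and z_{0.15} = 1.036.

n₁ = 249

With allocation ratio k = n₂/n₁ = 3, Var(x̄₁−x̄₂) = σ²(1/n₁ + 1/(k·n₁)) = σ²·(k+1)/(k·n₁).
So n₁ = (1 + 1/k)·((z_{α/2} + z_β)/d)² = 1.333 × (3.277/0.24)².
n₁ = 1.333 × 186.44 = 248.6.
Round up: n₁ = 249, giving n₂ = 3 × 249 = 747.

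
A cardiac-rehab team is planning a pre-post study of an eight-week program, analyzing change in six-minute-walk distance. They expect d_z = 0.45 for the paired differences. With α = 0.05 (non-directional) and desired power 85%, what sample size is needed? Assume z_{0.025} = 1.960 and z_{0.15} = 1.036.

For a paired (one-sample on differences) test: n = ((z_{α/2} + z_β) / d)².
z_{α/2} + z_β = 1.960 + 1.036 = 2.996.
n = (2.996 / 0.45)² = 6.658² = 44.33.
Round up.

n = 45 pairs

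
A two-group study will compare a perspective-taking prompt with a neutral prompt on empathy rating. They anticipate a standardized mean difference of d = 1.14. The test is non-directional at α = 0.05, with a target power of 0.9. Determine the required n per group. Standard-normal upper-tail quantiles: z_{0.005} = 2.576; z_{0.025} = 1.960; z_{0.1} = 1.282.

For two independent groups with equal n: n = 2·((z_{α/2} + z_β) / d)².
z_{α/2} + z_β = 1.960 + 1.282 = 3.242.
n = 2 × (3.242 / 1.14)² = 2 × 2.844² = 2 × 8.09 = 16.2.
Round up to the next whole participant.

n = 17 per group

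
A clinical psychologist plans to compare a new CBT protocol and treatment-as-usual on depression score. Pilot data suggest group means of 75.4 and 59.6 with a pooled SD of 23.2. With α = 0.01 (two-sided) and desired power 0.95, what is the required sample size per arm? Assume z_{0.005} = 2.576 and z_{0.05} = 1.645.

Cohen's d = |M₁ − M₂| / SD_pooled = |75.4 − 59.6| / 23.2 = 15.8 / 23.2 = 0.681.
For two independent groups with equal n: n = 2·((z_{α/2} + z_β) / d)².
z_{α/2} + z_β = 2.576 + 1.645 = 4.221.
n = 2 × (4.221 / 0.681)² = 2 × 6.198² = 2 × 38.42 = 76.8.
Round up to the next whole participant.

n = 77 per group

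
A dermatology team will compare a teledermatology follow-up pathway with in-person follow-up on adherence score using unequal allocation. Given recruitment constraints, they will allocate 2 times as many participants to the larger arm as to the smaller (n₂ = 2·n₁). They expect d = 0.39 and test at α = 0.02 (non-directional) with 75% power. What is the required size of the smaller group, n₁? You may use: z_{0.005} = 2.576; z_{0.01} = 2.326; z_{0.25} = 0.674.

With allocation ratio k = n₂/n₁ = 2, Var(x̄₁−x̄₂) = σ²(1/n₁ + 1/(k·n₁)) = σ²·(k+1)/(k·n₁).
So n₁ = (1 + 1/k)·((z_{α/2} + z_β)/d)² = 1.500 × (3.000/0.39)².
n₁ = 1.500 × 59.17 = 88.8.
Round up: n₁ = 89, giving n₂ = 2 × 89 = 178.

n₁ = 89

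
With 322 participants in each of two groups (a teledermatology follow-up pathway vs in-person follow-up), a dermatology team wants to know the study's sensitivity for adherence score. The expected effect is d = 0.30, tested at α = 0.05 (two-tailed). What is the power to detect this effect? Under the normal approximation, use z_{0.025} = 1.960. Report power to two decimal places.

power ≈ 0.97

For two equal groups, power = Φ(d·√(n/2) − z_{α/2}).
d·√(n/2) = 0.30 × √(322/2) = 0.30 × 12.689 = 3.807.
z_β = 3.807 − 1.960 = 1.847.
Power = Φ(1.847) = 0.968.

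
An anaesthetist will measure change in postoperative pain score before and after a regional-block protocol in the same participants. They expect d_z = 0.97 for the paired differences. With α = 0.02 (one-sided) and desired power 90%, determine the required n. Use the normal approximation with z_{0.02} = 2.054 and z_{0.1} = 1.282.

n = 12 pairs

For a paired (one-sample on differences) test: n = ((z_{α} + z_β) / d)².
z_{α} + z_β = 2.054 + 1.282 = 3.336.
n = (3.336 / 0.97)² = 3.439² = 11.83.
Round up.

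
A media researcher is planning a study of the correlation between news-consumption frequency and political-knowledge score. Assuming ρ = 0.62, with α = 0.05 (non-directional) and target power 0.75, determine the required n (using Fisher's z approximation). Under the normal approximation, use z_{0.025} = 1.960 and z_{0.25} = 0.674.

Fisher's z: C = ½·ln((1+r)/(1−r)) = ½·ln(4.2632) = 0.7250.
n = ((z_{α/2} + z_β)/C)² + 3.
(1.960 + 0.674) / 0.7250 = 2.634 / 0.7250 = 3.633.
n = 3.633² + 3 = 13.20 + 3 = 16.2.
Round up.

n = 17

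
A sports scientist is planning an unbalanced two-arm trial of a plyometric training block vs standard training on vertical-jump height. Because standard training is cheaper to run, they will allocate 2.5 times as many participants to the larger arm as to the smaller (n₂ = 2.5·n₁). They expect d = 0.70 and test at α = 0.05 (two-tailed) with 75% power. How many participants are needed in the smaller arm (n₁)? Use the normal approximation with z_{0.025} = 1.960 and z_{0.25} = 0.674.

With allocation ratio k = n₂/n₁ = 2.5, Var(x̄₁−x̄₂) = σ²(1/n₁ + 1/(k·n₁)) = σ²·(k+1)/(k·n₁).
So n₁ = (1 + 1/k)·((z_{α/2} + z_β)/d)² = 1.400 × (2.634/0.70)².
n₁ = 1.400 × 14.16 = 19.8.
Round up: n₁ = 20, giving n₂ = 2.5 × 20 = 50.

n₁ = 20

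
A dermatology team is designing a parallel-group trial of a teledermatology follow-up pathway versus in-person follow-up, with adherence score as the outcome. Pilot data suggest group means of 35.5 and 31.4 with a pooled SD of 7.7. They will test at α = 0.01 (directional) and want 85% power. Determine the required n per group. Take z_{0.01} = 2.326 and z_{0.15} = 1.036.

Cohen's d = |M₁ − M₂| / SD_pooled = |35.5 − 31.4| / 7.7 = 4.1 / 7.7 = 0.532.
For two independent groups with equal n: n = 2·((z_{α} + z_β) / d)².
z_{α} + z_β = 2.326 + 1.036 = 3.362.
n = 2 × (3.362 / 0.532)² = 2 × 6.320² = 2 × 39.94 = 79.9.
Round up to the next whole participant.

n = 80 per group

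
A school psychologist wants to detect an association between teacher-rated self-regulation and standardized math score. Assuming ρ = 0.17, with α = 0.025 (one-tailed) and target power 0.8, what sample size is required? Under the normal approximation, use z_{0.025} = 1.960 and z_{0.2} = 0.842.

Fisher's z: C = ½·ln((1+r)/(1−r)) = ½·ln(1.4096) = 0.1717.
n = ((z_{α} + z_β)/C)² + 3.
(1.960 + 0.842) / 0.1717 = 2.802 / 0.1717 = 16.319.
n = 16.319² + 3 = 266.32 + 3 = 269.3.
Round up.

n = 270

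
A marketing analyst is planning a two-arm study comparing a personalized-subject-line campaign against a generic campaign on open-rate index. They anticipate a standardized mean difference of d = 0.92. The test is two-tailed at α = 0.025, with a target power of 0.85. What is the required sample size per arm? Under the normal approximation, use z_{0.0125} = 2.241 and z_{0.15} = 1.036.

For two independent groups with equal n: n = 2·((z_{α/2} + z_β) / d)².
z_{α/2} + z_β = 2.241 + 1.036 = 3.277.
n = 2 × (3.277 / 0.92)² = 2 × 3.562² = 2 × 12.69 = 25.4.
Round up to the next whole participant.

n = 26 per group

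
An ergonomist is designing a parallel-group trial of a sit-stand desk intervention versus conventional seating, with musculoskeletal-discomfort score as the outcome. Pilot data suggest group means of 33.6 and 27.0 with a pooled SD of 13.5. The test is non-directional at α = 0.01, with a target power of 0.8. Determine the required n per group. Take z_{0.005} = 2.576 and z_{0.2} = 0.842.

Cohen's d = |M₁ − M₂| / SD_pooled = |33.6 − 27.0| / 13.5 = 6.6 / 13.5 = 0.489.
For two independent groups with equal n: n = 2·((z_{α/2} + z_β) / d)².
z_{α/2} + z_β = 2.576 + 0.842 = 3.418.
n = 2 × (3.418 / 0.489)² = 2 × 6.990² = 2 × 48.86 = 97.7.
Round up to the next whole participant.

n = 98 per group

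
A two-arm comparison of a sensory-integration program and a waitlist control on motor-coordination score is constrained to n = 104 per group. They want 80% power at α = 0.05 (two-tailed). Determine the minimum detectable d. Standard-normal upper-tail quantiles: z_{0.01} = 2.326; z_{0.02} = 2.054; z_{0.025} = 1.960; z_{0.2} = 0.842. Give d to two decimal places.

d_min ≈ 0.39

For two independent groups of n = 104 each: d_min = (z_{α/2} + z_β)·√(2/n).
z-sum = 1.960 + 0.842 = 2.802.
d_min = 2.802 × √(2/104) = 2.802 × 0.1387 = 0.389.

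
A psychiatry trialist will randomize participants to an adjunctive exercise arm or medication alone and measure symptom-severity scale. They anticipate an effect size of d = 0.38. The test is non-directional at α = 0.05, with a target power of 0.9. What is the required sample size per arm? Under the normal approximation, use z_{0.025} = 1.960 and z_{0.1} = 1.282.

n = 146 per group

For two independent groups with equal n: n = 2·((z_{α/2} + z_β) / d)².
z_{α/2} + z_β = 1.960 + 1.282 = 3.242.
n = 2 × (3.242 / 0.38)² = 2 × 8.532² = 2 × 72.79 = 145.6.
Round up to the next whole participant.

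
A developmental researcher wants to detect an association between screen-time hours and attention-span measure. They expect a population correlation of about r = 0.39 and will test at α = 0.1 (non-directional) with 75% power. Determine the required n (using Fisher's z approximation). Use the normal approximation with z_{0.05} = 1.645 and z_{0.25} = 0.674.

Fisher's z: C = ½·ln((1+r)/(1−r)) = ½·ln(2.2787) = 0.4118.
n = ((z_{α/2} + z_β)/C)² + 3.
(1.645 + 0.674) / 0.4118 = 2.319 / 0.4118 = 5.631.
n = 5.631² + 3 = 31.71 + 3 = 34.7.
Round up.

n = 35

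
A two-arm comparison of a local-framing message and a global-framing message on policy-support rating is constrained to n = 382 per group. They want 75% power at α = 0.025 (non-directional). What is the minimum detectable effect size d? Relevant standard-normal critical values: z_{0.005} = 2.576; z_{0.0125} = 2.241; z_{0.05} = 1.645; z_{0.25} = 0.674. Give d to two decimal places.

d_min ≈ 0.21

For two independent groups of n = 382 each: d_min = (z_{α/2} + z_β)·√(2/n).
z-sum = 2.241 + 0.674 = 2.915.
d_min = 2.915 × √(2/382) = 2.915 × 0.0724 = 0.211.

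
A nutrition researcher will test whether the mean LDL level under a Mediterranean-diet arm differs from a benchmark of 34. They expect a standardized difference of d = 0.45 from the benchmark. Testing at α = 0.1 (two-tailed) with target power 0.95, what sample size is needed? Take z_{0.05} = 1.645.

For a one-sample test: n = ((z_{α/2} + z_β) / d)².
z_{α/2} + z_β = 1.645 + 1.645 = 3.290.
n = (3.290 / 0.45)² = 7.311² = 53.45.
Round up.

n = 54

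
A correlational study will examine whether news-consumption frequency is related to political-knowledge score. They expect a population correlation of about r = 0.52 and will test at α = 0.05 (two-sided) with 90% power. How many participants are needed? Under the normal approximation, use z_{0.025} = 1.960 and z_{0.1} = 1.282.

Fisher's z: C = ½·ln((1+r)/(1−r)) = ½·ln(3.1667) = 0.5763.
n = ((z_{α/2} + z_β)/C)² + 3.
(1.960 + 1.282) / 0.5763 = 3.242 / 0.5763 = 5.626.
n = 5.626² + 3 = 31.65 + 3 = 34.6.
Round up.

n = 35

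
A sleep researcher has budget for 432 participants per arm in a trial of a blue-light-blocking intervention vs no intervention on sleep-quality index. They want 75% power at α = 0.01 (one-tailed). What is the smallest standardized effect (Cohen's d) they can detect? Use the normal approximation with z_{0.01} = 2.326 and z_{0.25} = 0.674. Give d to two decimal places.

For two independent groups of n = 432 each: d_min = (z_{α} + z_β)·√(2/n).
z-sum = 2.326 + 0.674 = 3.000.
d_min = 3.000 × √(2/432) = 3.000 × 0.0680 = 0.204.

d_min ≈ 0.20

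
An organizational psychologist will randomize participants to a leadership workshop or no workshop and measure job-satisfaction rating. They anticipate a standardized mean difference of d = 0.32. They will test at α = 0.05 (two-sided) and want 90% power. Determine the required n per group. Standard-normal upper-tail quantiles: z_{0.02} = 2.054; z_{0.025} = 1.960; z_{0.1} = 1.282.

For two independent groups with equal n: n = 2·((z_{α/2} + z_β) / d)².
z_{α/2} + z_β = 1.960 + 1.282 = 3.242.
n = 2 × (3.242 / 0.32)² = 2 × 10.131² = 2 × 102.64 = 205.3.
Round up to the next whole participant.

n = 206 per group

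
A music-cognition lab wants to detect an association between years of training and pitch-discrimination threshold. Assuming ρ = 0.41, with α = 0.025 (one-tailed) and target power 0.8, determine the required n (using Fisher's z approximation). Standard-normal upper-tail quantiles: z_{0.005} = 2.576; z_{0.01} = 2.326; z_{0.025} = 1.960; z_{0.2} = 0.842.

Fisher's z: C = ½·ln((1+r)/(1−r)) = ½·ln(2.3898) = 0.4356.
n = ((z_{α} + z_β)/C)² + 3.
(1.960 + 0.842) / 0.4356 = 2.802 / 0.4356 = 6.433.
n = 6.433² + 3 = 41.38 + 3 = 44.4.
Round up.

n = 45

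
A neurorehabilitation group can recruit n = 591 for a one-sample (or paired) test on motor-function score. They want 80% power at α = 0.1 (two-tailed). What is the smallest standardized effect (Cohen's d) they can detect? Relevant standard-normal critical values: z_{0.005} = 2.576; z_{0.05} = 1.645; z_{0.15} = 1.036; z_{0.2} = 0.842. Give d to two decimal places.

d_min ≈ 0.10

For a single sample (or paired design) of n = 591: d_min = (z_{α/2} + z_β)/√n.
z-sum = 1.645 + 0.842 = 2.487.
d_min = 2.487 / √591 = 2.487 / 24.310 = 0.102.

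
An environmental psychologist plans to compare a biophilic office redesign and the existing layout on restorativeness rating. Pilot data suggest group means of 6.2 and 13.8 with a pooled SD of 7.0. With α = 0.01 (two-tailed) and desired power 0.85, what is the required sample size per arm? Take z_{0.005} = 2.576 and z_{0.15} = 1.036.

n = 23 per group

Cohen's d = |M₁ − M₂| / SD_pooled = |6.2 − 13.8| / 7.0 = 7.6 / 7.0 = 1.086.
For two independent groups with equal n: n = 2·((z_{α/2} + z_β) / d)².
z_{α/2} + z_β = 2.576 + 1.036 = 3.612.
n = 2 × (3.612 / 1.086)² = 2 × 3.326² = 2 × 11.06 = 22.1.
Round up to the next whole participant.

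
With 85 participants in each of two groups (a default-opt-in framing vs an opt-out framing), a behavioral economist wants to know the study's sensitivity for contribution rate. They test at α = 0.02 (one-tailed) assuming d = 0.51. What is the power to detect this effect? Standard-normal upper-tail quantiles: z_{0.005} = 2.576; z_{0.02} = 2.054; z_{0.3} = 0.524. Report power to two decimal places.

power ≈ 0.90

For two equal groups, power = Φ(d·√(n/2) − z_{α}).
d·√(n/2) = 0.51 × √(85/2) = 0.51 × 6.519 = 3.325.
z_β = 3.325 − 2.054 = 1.271.
Power = Φ(1.271) = 0.898.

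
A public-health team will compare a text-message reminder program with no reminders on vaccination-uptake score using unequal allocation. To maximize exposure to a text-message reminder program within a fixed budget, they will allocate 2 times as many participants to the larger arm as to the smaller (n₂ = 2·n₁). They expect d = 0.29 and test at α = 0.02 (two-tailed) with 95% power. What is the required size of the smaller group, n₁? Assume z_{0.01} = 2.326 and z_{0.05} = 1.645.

n₁ = 282

With allocation ratio k = n₂/n₁ = 2, Var(x̄₁−x̄₂) = σ²(1/n₁ + 1/(k·n₁)) = σ²·(k+1)/(k·n₁).
So n₁ = (1 + 1/k)·((z_{α/2} + z_β)/d)² = 1.500 × (3.971/0.29)².
n₁ = 1.500 × 187.50 = 281.3.
Round up: n₁ = 282, giving n₂ = 2 × 282 = 564.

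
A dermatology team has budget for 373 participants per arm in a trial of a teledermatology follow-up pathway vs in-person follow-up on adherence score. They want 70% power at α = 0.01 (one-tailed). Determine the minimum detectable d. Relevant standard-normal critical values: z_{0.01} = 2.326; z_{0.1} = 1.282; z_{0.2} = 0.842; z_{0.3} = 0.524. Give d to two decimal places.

For two independent groups of n = 373 each: d_min = (z_{α} + z_β)·√(2/n).
z-sum = 2.326 + 0.524 = 2.850.
d_min = 2.850 × √(2/373) = 2.850 × 0.0732 = 0.209.

d_min ≈ 0.21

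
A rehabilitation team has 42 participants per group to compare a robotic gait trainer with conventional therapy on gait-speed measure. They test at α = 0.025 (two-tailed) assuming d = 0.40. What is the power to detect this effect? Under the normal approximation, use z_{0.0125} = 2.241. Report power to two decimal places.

power ≈ 0.34

For two equal groups, power = Φ(d·√(n/2) − z_{α/2}).
d·√(n/2) = 0.40 × √(42/2) = 0.40 × 4.583 = 1.833.
z_β = 1.833 − 2.241 = -0.408.
Power = Φ(-0.408) = 0.342.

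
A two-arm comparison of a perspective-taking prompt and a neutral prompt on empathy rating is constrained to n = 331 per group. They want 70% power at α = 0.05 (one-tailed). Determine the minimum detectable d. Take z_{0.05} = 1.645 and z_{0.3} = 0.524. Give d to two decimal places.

d_min ≈ 0.17

For two independent groups of n = 331 each: d_min = (z_{α} + z_β)·√(2/n).
z-sum = 1.645 + 0.524 = 2.169.
d_min = 2.169 × √(2/331) = 2.169 × 0.0777 = 0.169.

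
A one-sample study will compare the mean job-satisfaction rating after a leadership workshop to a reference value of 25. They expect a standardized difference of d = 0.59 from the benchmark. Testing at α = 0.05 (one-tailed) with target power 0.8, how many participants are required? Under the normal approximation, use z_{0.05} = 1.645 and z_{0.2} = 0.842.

n = 18

For a one-sample test: n = ((z_{α} + z_β) / d)².
z_{α} + z_β = 1.645 + 0.842 = 2.487.
n = (2.487 / 0.59)² = 4.215² = 17.77.
Round up.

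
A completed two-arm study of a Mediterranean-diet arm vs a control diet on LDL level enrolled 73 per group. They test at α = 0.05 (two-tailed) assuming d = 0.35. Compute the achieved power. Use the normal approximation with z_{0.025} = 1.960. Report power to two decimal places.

For two equal groups, power = Φ(d·√(n/2) − z_{α/2}).
d·√(n/2) = 0.35 × √(73/2) = 0.35 × 6.042 = 2.115.
z_β = 2.115 − 1.960 = 0.155.
Power = Φ(0.155) = 0.561.

power ≈ 0.56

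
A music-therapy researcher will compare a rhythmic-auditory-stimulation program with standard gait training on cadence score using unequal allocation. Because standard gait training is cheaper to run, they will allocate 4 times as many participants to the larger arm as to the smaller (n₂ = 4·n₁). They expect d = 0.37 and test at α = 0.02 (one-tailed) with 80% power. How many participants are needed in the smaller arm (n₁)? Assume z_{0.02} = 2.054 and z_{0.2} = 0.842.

n₁ = 77

With allocation ratio k = n₂/n₁ = 4, Var(x̄₁−x̄₂) = σ²(1/n₁ + 1/(k·n₁)) = σ²·(k+1)/(k·n₁).
So n₁ = (1 + 1/k)·((z_{α} + z_β)/d)² = 1.250 × (2.896/0.37)².
n₁ = 1.250 × 61.26 = 76.6.
Round up: n₁ = 77, giving n₂ = 4 × 77 = 308.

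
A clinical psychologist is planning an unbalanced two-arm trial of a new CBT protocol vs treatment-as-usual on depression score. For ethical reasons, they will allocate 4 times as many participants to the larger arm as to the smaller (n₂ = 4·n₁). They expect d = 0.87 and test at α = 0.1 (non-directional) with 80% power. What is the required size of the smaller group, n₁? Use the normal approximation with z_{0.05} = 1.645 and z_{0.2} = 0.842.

n₁ = 11

With allocation ratio k = n₂/n₁ = 4, Var(x̄₁−x̄₂) = σ²(1/n₁ + 1/(k·n₁)) = σ²·(k+1)/(k·n₁).
So n₁ = (1 + 1/k)·((z_{α/2} + z_β)/d)² = 1.250 × (2.487/0.87)².
n₁ = 1.250 × 8.17 = 10.2.
Round up: n₁ = 11, giving n₂ = 4 × 11 = 44.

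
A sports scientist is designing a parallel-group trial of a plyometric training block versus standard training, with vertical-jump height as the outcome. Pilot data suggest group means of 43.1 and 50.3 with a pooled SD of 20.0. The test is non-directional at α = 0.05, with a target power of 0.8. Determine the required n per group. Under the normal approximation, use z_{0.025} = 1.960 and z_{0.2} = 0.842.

n = 122 per group

Cohen's d = |M₁ − M₂| / SD_pooled = |43.1 − 50.3| / 20.0 = 7.2 / 20.0 = 0.360.
For two independent groups with equal n: n = 2·((z_{α/2} + z_β) / d)².
z_{α/2} + z_β = 1.960 + 0.842 = 2.802.
n = 2 × (2.802 / 0.360)² = 2 × 7.783² = 2 × 60.58 = 121.2.
Round up to the next whole participant.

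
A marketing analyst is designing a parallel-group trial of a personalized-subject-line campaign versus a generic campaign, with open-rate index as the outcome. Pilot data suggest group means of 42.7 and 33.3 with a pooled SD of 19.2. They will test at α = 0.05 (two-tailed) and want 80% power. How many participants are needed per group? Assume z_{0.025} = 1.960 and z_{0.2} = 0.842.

Cohen's d = |M₁ − M₂| / SD_pooled = |42.7 − 33.3| / 19.2 = 9.4 / 19.2 = 0.490.
For two independent groups with equal n: n = 2·((z_{α/2} + z_β) / d)².
z_{α/2} + z_β = 1.960 + 0.842 = 2.802.
n = 2 × (2.802 / 0.490)² = 2 × 5.718² = 2 × 32.70 = 65.4.
Round up to the next whole participant.

n = 66 per group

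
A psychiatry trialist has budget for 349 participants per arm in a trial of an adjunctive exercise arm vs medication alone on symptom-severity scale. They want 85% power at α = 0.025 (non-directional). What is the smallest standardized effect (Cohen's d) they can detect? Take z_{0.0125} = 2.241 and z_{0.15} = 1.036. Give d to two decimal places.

For two independent groups of n = 349 each: d_min = (z_{α/2} + z_β)·√(2/n).
z-sum = 2.241 + 1.036 = 3.277.
d_min = 3.277 × √(2/349) = 3.277 × 0.0757 = 0.248.

d_min ≈ 0.25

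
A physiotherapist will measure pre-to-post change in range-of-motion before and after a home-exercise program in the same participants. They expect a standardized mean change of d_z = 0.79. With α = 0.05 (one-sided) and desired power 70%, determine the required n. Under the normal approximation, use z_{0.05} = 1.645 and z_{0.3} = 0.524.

n = 8 pairs

For a paired (one-sample on differences) test: n = ((z_{α} + z_β) / d)².
z_{α} + z_β = 1.645 + 0.524 = 2.169.
n = (2.169 / 0.79)² = 2.746² = 7.54.
Round up.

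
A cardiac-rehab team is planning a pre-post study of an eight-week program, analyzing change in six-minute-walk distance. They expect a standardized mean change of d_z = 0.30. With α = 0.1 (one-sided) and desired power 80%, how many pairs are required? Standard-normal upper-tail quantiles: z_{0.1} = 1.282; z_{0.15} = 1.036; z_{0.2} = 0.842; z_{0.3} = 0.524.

For a paired (one-sample on differences) test: n = ((z_{α} + z_β) / d)².
z_{α} + z_β = 1.282 + 0.842 = 2.124.
n = (2.124 / 0.30)² = 7.080² = 50.13.
Round up.

n = 51 pairs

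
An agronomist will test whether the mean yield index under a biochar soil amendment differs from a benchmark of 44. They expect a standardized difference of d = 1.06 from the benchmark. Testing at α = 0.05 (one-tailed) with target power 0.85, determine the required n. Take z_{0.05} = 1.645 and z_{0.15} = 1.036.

For a one-sample test: n = ((z_{α} + z_β) / d)².
z_{α} + z_β = 1.645 + 1.036 = 2.681.
n = (2.681 / 1.06)² = 2.529² = 6.40.
Round up.

n = 7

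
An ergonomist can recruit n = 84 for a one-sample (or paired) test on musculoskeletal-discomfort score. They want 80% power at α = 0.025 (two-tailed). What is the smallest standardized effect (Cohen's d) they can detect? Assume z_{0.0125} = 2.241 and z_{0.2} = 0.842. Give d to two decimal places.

For a single sample (or paired design) of n = 84: d_min = (z_{α/2} + z_β)/√n.
z-sum = 2.241 + 0.842 = 3.083.
d_min = 3.083 / √84 = 3.083 / 9.165 = 0.336.

d_min ≈ 0.34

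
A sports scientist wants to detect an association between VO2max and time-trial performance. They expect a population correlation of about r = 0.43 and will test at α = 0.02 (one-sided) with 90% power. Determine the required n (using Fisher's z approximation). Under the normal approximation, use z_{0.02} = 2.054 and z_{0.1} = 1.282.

n = 56

Fisher's z: C = ½·ln((1+r)/(1−r)) = ½·ln(2.5088) = 0.4599.
n = ((z_{α} + z_β)/C)² + 3.
(2.054 + 1.282) / 0.4599 = 3.336 / 0.4599 = 7.254.
n = 7.254² + 3 = 52.62 + 3 = 55.6.
Round up.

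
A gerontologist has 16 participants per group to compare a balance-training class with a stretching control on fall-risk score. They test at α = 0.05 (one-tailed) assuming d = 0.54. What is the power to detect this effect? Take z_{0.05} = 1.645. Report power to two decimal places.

power ≈ 0.45

For two equal groups, power = Φ(d·√(n/2) − z_{α}).
d·√(n/2) = 0.54 × √(16/2) = 0.54 × 2.828 = 1.527.
z_β = 1.527 − 1.645 = -0.118.
Power = Φ(-0.118) = 0.453.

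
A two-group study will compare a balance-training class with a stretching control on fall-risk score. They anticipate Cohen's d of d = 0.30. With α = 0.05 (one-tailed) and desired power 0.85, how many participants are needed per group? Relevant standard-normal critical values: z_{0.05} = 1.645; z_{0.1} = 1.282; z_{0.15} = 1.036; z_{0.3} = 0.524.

n = 160 per group

For two independent groups with equal n: n = 2·((z_{α} + z_β) / d)².
z_{α} + z_β = 1.645 + 1.036 = 2.681.
n = 2 × (2.681 / 0.30)² = 2 × 8.937² = 2 × 79.86 = 159.7.
Round up to the next whole participant.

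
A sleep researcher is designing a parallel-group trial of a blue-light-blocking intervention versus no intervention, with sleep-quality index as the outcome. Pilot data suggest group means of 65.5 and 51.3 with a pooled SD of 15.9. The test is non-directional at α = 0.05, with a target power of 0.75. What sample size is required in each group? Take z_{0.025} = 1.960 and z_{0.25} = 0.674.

n = 18 per group

Cohen's d = |M₁ − M₂| / SD_pooled = |65.5 − 51.3| / 15.9 = 14.2 / 15.9 = 0.893.
For two independent groups with equal n: n = 2·((z_{α/2} + z_β) / d)².
z_{α/2} + z_β = 1.960 + 0.674 = 2.634.
n = 2 × (2.634 / 0.893)² = 2 × 2.950² = 2 × 8.70 = 17.4.
Round up to the next whole participant.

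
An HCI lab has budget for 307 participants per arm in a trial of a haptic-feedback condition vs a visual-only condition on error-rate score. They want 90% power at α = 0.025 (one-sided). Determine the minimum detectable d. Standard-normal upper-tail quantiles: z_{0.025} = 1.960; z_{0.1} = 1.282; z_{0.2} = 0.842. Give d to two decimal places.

d_min ≈ 0.26

For two independent groups of n = 307 each: d_min = (z_{α} + z_β)·√(2/n).
z-sum = 1.960 + 1.282 = 3.242.
d_min = 3.242 × √(2/307) = 3.242 × 0.0807 = 0.262.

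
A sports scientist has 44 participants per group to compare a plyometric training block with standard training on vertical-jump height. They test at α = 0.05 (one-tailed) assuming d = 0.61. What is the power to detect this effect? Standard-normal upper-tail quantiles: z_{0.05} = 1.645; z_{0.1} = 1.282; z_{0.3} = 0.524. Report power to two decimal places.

power ≈ 0.89

For two equal groups, power = Φ(d·√(n/2) − z_{α}).
d·√(n/2) = 0.61 × √(44/2) = 0.61 × 4.690 = 2.861.
z_β = 2.861 − 1.645 = 1.216.
Power = Φ(1.216) = 0.888.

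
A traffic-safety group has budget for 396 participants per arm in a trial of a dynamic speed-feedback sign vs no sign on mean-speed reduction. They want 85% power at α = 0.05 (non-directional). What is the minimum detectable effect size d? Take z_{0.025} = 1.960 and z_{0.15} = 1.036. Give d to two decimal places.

d_min ≈ 0.21

For two independent groups of n = 396 each: d_min = (z_{α/2} + z_β)·√(2/n).
z-sum = 1.960 + 1.036 = 2.996.
d_min = 2.996 × √(2/396) = 2.996 × 0.0711 = 0.213.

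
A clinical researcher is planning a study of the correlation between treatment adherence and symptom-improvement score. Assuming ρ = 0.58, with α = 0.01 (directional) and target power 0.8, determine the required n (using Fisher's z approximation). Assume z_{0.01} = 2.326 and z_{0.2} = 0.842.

Fisher's z: C = ½·ln((1+r)/(1−r)) = ½·ln(3.7619) = 0.6625.
n = ((z_{α} + z_β)/C)² + 3.
(2.326 + 0.842) / 0.6625 = 3.168 / 0.6625 = 4.782.
n = 4.782² + 3 = 22.87 + 3 = 25.9.
Round up.

n = 26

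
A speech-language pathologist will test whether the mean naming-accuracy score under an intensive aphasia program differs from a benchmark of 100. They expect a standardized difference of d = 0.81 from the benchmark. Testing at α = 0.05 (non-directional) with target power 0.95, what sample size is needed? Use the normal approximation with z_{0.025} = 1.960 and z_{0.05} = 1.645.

n = 20

For a one-sample test: n = ((z_{α/2} + z_β) / d)².
z_{α/2} + z_β = 1.960 + 1.645 = 3.605.
n = (3.605 / 0.81)² = 4.451² = 19.81.
Round up.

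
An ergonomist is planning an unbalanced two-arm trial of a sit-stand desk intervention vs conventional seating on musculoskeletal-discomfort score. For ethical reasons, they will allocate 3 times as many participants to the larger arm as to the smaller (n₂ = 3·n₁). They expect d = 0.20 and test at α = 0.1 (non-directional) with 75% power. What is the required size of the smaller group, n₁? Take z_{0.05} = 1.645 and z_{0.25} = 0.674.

n₁ = 180

With allocation ratio k = n₂/n₁ = 3, Var(x̄₁−x̄₂) = σ²(1/n₁ + 1/(k·n₁)) = σ²·(k+1)/(k·n₁).
So n₁ = (1 + 1/k)·((z_{α/2} + z_β)/d)² = 1.333 × (2.319/0.20)².
n₁ = 1.333 × 134.44 = 179.3.
Round up: n₁ = 180, giving n₂ = 3 × 180 = 540.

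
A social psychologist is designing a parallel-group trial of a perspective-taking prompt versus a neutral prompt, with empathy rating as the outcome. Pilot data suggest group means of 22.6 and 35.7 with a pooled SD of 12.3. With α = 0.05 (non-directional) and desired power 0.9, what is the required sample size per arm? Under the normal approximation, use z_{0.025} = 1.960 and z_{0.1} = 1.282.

Cohen's d = |M₁ − M₂| / SD_pooled = |22.6 − 35.7| / 12.3 = 13.1 / 12.3 = 1.065.
For two independent groups with equal n: n = 2·((z_{α/2} + z_β) / d)².
z_{α/2} + z_β = 1.960 + 1.282 = 3.242.
n = 2 × (3.242 / 1.065)² = 2 × 3.044² = 2 × 9.27 = 18.5.
Round up to the next whole participant.

n = 19 per group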